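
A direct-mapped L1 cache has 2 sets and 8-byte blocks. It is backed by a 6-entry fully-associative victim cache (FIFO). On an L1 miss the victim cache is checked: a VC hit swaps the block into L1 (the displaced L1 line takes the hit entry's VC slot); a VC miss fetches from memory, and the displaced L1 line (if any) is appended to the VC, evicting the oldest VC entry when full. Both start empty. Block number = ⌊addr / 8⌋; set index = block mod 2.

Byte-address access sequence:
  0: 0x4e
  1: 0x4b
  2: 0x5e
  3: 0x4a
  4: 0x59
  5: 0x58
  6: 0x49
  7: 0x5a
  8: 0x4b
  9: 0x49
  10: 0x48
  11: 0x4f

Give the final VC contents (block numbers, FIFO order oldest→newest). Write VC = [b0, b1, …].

#0 0x4e→b9/s1 MISS; vc=[]
#1 0x4b→b9/s1 L1-HIT; vc=[]
#2 0x5e→b11/s1 MISS; vc=[9]
#3 0x4a→b9/s1 VC-HIT; vc=[11]
#4 0x59→b11/s1 VC-HIT; vc=[9]
#5 0x58→b11/s1 L1-HIT; vc=[9]
#6 0x49→b9/s1 VC-HIT; vc=[11]
#7 0x5a→b11/s1 VC-HIT; vc=[9]
#8 0x4b→b9/s1 VC-HIT; vc=[11]
#9 0x49→b9/s1 L1-HIT; vc=[11]
#10 0x48→b9/s1 L1-HIT; vc=[11]
#11 0x4f→b9/s1 L1-HIT; vc=[11]

VC = [11]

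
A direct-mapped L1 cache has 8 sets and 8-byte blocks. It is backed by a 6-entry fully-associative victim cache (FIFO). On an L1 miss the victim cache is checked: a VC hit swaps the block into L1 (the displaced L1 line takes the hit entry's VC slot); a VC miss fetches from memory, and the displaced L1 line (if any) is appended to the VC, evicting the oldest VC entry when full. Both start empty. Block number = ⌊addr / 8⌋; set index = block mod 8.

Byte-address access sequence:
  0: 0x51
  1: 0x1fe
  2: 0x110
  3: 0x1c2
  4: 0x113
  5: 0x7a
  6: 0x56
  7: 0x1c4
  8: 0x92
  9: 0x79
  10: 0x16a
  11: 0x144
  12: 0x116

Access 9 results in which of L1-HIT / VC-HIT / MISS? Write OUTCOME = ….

  [0] addr=0x51 blk=10 s=2: MISS | VC []
  [1] addr=0x1fe blk=63 s=7: MISS | VC []
  [2] addr=0x110 blk=34 s=2: MISS | VC [10]
  [3] addr=0x1c2 blk=56 s=0: MISS | VC [10]
  [4] addr=0x113 blk=34 s=2: L1-HIT | VC [10]
  [5] addr=0x7a blk=15 s=7: MISS | VC [10, 63]
  [6] addr=0x56 blk=10 s=2: VC-HIT | VC [34, 63]
  [7] addr=0x1c4 blk=56 s=0: L1-HIT | VC [34, 63]
  [8] addr=0x92 blk=18 s=2: MISS | VC [34, 63, 10]
  [9] addr=0x79 blk=15 s=7: L1-HIT | VC [34, 63, 10]
  [10] addr=0x16a blk=45 s=5: MISS | VC [34, 63, 10]
  [11] addr=0x144 blk=40 s=0: MISS | VC [34, 63, 10, 56]
  [12] addr=0x116 blk=34 s=2: VC-HIT | VC [18, 63, 10, 56]

OUTCOME = L1-HIT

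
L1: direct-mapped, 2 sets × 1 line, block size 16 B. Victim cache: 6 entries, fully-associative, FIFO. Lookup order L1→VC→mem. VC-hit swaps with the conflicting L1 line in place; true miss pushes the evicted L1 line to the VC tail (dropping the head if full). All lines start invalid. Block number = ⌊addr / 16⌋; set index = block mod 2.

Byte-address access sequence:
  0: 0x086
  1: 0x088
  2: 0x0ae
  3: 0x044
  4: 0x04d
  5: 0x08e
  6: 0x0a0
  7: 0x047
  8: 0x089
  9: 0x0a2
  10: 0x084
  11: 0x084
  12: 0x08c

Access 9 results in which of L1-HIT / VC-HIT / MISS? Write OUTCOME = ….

0: 0x86 (blk 8, set 0) → MISS  vc=[]
1: 0x88 (blk 8, set 0) → L1-HIT  vc=[]
2: 0xae (blk 10, set 0) → MISS  vc=[8]
3: 0x44 (blk 4, set 0) → MISS  vc=[8, 10]
4: 0x4d (blk 4, set 0) → L1-HIT  vc=[8, 10]
5: 0x8e (blk 8, set 0) → VC-HIT  vc=[4, 10]
6: 0xa0 (blk 10, set 0) → VC-HIT  vc=[4, 8]
7: 0x47 (blk 4, set 0) → VC-HIT  vc=[10, 8]
8: 0x89 (blk 8, set 0) → VC-HIT  vc=[10, 4]
9: 0xa2 (blk 10, set 0) → VC-HIT  vc=[8, 4]
10: 0x84 (blk 8, set 0) → VC-HIT  vc=[10, 4]
11: 0x84 (blk 8, set 0) → L1-HIT  vc=[10, 4]
12: 0x8c (blk 8, set 0) → L1-HIT  vc=[10, 4]

OUTCOME = VC-HIT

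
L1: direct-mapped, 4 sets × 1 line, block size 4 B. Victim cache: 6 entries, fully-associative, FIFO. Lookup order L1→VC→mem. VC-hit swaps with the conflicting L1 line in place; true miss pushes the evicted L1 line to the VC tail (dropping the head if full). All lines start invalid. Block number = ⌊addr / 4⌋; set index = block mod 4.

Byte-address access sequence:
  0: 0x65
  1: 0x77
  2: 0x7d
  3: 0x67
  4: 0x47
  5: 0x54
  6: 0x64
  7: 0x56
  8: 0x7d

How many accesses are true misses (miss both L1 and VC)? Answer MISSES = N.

0: 0x65 (blk 25, set 1) → MISS  vc=[]
1: 0x77 (blk 29, set 1) → MISS  vc=[25]
2: 0x7d (blk 31, set 3) → MISS  vc=[25]
3: 0x67 (blk 25, set 1) → VC-HIT  vc=[29]
4: 0x47 (blk 17, set 1) → MISS  vc=[29, 25]
5: 0x54 (blk 21, set 1) → MISS  vc=[29, 25, 17]
6: 0x64 (blk 25, set 1) → VC-HIT  vc=[29, 21, 17]
7: 0x56 (blk 21, set 1) → VC-HIT  vc=[29, 25, 17]
8: 0x7d (blk 31, set 3) → L1-HIT  vc=[29, 25, 17]

MISSES = 5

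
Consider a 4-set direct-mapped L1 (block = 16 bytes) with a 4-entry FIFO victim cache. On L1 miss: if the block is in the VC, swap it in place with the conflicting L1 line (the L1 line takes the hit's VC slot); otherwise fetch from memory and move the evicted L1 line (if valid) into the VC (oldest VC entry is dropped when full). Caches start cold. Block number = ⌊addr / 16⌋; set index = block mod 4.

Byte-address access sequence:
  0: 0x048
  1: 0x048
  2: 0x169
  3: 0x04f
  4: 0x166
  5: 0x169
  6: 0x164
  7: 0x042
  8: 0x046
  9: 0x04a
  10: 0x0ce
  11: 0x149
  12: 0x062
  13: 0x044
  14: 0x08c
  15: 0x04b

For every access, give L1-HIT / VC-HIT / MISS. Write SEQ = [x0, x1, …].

SEQ = [MISS, L1-HIT, MISS, L1-HIT, L1-HIT, L1-HIT, L1-HIT, L1-HIT, L1-HIT, L1-HIT, MISS, MISS, MISS, VC-HIT, MISS, VC-HIT]

0: 0x48 (blk 4, set 0) → MISS  vc=[]
1: 0x48 (blk 4, set 0) → L1-HIT  vc=[]
2: 0x169 (blk 22, set 2) → MISS  vc=[]
3: 0x4f (blk 4, set 0) → L1-HIT  vc=[]
4: 0x166 (blk 22, set 2) → L1-HIT  vc=[]
5: 0x169 (blk 22, set 2) → L1-HIT  vc=[]
6: 0x164 (blk 22, set 2) → L1-HIT  vc=[]
7: 0x42 (blk 4, set 0) → L1-HIT  vc=[]
8: 0x46 (blk 4, set 0) → L1-HIT  vc=[]
9: 0x4a (blk 4, set 0) → L1-HIT  vc=[]
10: 0xce (blk 12, set 0) → MISS  vc=[4]
11: 0x149 (blk 20, set 0) → MISS  vc=[4, 12]
12: 0x62 (blk 6, set 2) → MISS  vc=[4, 12, 22]
13: 0x44 (blk 4, set 0) → VC-HIT  vc=[20, 12, 22]
14: 0x8c (blk 8, set 0) → MISS  vc=[20, 12, 22, 4]
15: 0x4b (blk 4, set 0) → VC-HIT  vc=[20, 12, 22, 8]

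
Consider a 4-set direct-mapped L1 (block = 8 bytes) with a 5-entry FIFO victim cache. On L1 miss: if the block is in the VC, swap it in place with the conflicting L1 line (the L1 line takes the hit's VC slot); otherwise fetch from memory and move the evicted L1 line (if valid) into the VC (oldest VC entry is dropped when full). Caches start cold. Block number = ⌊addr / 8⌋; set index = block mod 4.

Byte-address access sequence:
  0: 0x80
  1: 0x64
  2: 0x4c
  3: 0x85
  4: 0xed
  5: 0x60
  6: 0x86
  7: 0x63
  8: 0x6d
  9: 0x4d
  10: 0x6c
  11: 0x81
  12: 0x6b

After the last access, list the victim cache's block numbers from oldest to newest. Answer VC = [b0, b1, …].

0: 0x80 (blk 16, set 0) → MISS  vc=[]
1: 0x64 (blk 12, set 0) → MISS  vc=[16]
2: 0x4c (blk 9, set 1) → MISS  vc=[16]
3: 0x85 (blk 16, set 0) → VC-HIT  vc=[12]
4: 0xed (blk 29, set 1) → MISS  vc=[12, 9]
5: 0x60 (blk 12, set 0) → VC-HIT  vc=[16, 9]
6: 0x86 (blk 16, set 0) → VC-HIT  vc=[12, 9]
7: 0x63 (blk 12, set 0) → VC-HIT  vc=[16, 9]
8: 0x6d (blk 13, set 1) → MISS  vc=[16, 9, 29]
9: 0x4d (blk 9, set 1) → VC-HIT  vc=[16, 13, 29]
10: 0x6c (blk 13, set 1) → VC-HIT  vc=[16, 9, 29]
11: 0x81 (blk 16, set 0) → VC-HIT  vc=[12, 9, 29]
12: 0x6b (blk 13, set 1) → L1-HIT  vc=[12, 9, 29]

VC = [12, 9, 29]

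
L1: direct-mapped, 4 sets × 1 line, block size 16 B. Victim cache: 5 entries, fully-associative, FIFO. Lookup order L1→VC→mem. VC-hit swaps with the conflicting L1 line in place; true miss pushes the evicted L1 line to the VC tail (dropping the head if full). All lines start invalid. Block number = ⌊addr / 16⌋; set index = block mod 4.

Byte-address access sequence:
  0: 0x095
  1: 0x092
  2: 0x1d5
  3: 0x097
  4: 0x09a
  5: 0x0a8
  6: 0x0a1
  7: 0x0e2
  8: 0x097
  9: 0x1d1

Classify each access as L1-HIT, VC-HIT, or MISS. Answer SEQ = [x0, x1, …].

SEQ = [MISS, L1-HIT, MISS, VC-HIT, L1-HIT, MISS, L1-HIT, MISS, L1-HIT, VC-HIT]

  [0] addr=0x95 blk=9 s=1: MISS | VC []
  [1] addr=0x92 blk=9 s=1: L1-HIT | VC []
  [2] addr=0x1d5 blk=29 s=1: MISS | VC [9]
  [3] addr=0x97 blk=9 s=1: VC-HIT | VC [29]
  [4] addr=0x9a blk=9 s=1: L1-HIT | VC [29]
  [5] addr=0xa8 blk=10 s=2: MISS | VC [29]
  [6] addr=0xa1 blk=10 s=2: L1-HIT | VC [29]
  [7] addr=0xe2 blk=14 s=2: MISS | VC [29, 10]
  [8] addr=0x97 blk=9 s=1: L1-HIT | VC [29, 10]
  [9] addr=0x1d1 blk=29 s=1: VC-HIT | VC [9, 10]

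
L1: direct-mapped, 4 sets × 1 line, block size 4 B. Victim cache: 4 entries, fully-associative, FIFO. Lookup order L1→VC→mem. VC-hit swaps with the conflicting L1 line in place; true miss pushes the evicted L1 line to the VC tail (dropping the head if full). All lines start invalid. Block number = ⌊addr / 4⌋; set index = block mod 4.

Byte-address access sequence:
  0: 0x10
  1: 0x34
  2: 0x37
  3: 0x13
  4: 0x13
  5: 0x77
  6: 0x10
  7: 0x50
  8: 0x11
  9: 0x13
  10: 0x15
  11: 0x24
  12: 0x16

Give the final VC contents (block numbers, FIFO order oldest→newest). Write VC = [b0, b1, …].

0: 0x10 (blk 4, set 0) → MISS  vc=[]
1: 0x34 (blk 13, set 1) → MISS  vc=[]
2: 0x37 (blk 13, set 1) → L1-HIT  vc=[]
3: 0x13 (blk 4, set 0) → L1-HIT  vc=[]
4: 0x13 (blk 4, set 0) → L1-HIT  vc=[]
5: 0x77 (blk 29, set 1) → MISS  vc=[13]
6: 0x10 (blk 4, set 0) → L1-HIT  vc=[13]
7: 0x50 (blk 20, set 0) → MISS  vc=[13, 4]
8: 0x11 (blk 4, set 0) → VC-HIT  vc=[13, 20]
9: 0x13 (blk 4, set 0) → L1-HIT  vc=[13, 20]
10: 0x15 (blk 5, set 1) → MISS  vc=[13, 20, 29]
11: 0x24 (blk 9, set 1) → MISS  vc=[13, 20, 29, 5]
12: 0x16 (blk 5, set 1) → VC-HIT  vc=[13, 20, 29, 9]

VC = [13, 20, 29, 9]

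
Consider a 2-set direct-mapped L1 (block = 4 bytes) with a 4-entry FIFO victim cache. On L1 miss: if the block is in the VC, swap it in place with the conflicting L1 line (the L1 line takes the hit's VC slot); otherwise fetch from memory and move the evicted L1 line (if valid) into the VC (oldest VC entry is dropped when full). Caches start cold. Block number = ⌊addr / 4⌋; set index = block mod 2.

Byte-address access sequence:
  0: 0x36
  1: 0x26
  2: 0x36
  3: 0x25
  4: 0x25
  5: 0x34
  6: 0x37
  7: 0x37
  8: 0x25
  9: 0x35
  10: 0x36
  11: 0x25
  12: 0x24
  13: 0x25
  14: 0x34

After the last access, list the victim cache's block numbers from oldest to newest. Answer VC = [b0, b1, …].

VC = [9]

  [0] addr=0x36 blk=13 s=1: MISS | VC []
  [1] addr=0x26 blk=9 s=1: MISS | VC [13]
  [2] addr=0x36 blk=13 s=1: VC-HIT | VC [9]
  [3] addr=0x25 blk=9 s=1: VC-HIT | VC [13]
  [4] addr=0x25 blk=9 s=1: L1-HIT | VC [13]
  [5] addr=0x34 blk=13 s=1: VC-HIT | VC [9]
  [6] addr=0x37 blk=13 s=1: L1-HIT | VC [9]
  [7] addr=0x37 blk=13 s=1: L1-HIT | VC [9]
  [8] addr=0x25 blk=9 s=1: VC-HIT | VC [13]
  [9] addr=0x35 blk=13 s=1: VC-HIT | VC [9]
  [10] addr=0x36 blk=13 s=1: L1-HIT | VC [9]
  [11] addr=0x25 blk=9 s=1: VC-HIT | VC [13]
  [12] addr=0x24 blk=9 s=1: L1-HIT | VC [13]
  [13] addr=0x25 blk=9 s=1: L1-HIT | VC [13]
  [14] addr=0x34 blk=13 s=1: VC-HIT | VC [9]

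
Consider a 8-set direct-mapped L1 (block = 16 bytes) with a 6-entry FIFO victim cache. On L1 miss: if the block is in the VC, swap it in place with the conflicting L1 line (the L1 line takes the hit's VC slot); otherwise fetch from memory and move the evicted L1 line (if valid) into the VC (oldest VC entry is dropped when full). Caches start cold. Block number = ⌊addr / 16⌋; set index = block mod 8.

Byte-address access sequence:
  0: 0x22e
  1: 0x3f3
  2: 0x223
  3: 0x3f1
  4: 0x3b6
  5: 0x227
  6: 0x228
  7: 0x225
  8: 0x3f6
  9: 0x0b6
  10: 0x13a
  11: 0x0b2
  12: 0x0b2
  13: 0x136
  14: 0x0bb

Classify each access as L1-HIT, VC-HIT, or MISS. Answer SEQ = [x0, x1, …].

#0 0x22e→b34/s2 MISS; vc=[]
#1 0x3f3→b63/s7 MISS; vc=[]
#2 0x223→b34/s2 L1-HIT; vc=[]
#3 0x3f1→b63/s7 L1-HIT; vc=[]
#4 0x3b6→b59/s3 MISS; vc=[]
#5 0x227→b34/s2 L1-HIT; vc=[]
#6 0x228→b34/s2 L1-HIT; vc=[]
#7 0x225→b34/s2 L1-HIT; vc=[]
#8 0x3f6→b63/s7 L1-HIT; vc=[]
#9 0xb6→b11/s3 MISS; vc=[59]
#10 0x13a→b19/s3 MISS; vc=[59,11]
#11 0xb2→b11/s3 VC-HIT; vc=[59,19]
#12 0xb2→b11/s3 L1-HIT; vc=[59,19]
#13 0x136→b19/s3 VC-HIT; vc=[59,11]
#14 0xbb→b11/s3 VC-HIT; vc=[59,19]

SEQ = [MISS, MISS, L1-HIT, L1-HIT, MISS, L1-HIT, L1-HIT, L1-HIT, L1-HIT, MISS, MISS, VC-HIT, L1-HIT, VC-HIT, VC-HIT]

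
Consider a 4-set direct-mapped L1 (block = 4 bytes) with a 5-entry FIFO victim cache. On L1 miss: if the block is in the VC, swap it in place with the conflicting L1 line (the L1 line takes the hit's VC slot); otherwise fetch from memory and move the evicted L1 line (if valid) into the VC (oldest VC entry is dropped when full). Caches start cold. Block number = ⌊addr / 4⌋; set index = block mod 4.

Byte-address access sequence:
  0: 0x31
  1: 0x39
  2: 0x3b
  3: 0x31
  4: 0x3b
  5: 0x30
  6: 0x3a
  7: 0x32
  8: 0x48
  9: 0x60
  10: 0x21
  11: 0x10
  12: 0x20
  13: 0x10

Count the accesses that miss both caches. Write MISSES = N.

MISSES = 6

#0 0x31→b12/s0 MISS; vc=[]
#1 0x39→b14/s2 MISS; vc=[]
#2 0x3b→b14/s2 L1-HIT; vc=[]
#3 0x31→b12/s0 L1-HIT; vc=[]
#4 0x3b→b14/s2 L1-HIT; vc=[]
#5 0x30→b12/s0 L1-HIT; vc=[]
#6 0x3a→b14/s2 L1-HIT; vc=[]
#7 0x32→b12/s0 L1-HIT; vc=[]
#8 0x48→b18/s2 MISS; vc=[14]
#9 0x60→b24/s0 MISS; vc=[14,12]
#10 0x21→b8/s0 MISS; vc=[14,12,24]
#11 0x10→b4/s0 MISS; vc=[14,12,24,8]
#12 0x20→b8/s0 VC-HIT; vc=[14,12,24,4]
#13 0x10→b4/s0 VC-HIT; vc=[14,12,24,8]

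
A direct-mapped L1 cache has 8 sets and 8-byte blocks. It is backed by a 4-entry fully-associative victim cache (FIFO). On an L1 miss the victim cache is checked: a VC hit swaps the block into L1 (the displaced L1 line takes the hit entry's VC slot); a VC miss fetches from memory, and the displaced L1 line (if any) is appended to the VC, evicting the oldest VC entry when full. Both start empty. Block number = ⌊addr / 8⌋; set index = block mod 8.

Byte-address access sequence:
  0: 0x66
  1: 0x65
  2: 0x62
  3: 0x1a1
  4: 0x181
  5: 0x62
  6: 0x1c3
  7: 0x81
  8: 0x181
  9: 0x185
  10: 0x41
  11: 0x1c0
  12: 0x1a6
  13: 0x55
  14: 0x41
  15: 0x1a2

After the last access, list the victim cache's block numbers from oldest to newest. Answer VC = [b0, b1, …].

0: 0x66 (blk 12, set 4) → MISS  vc=[]
1: 0x65 (blk 12, set 4) → L1-HIT  vc=[]
2: 0x62 (blk 12, set 4) → L1-HIT  vc=[]
3: 0x1a1 (blk 52, set 4) → MISS  vc=[12]
4: 0x181 (blk 48, set 0) → MISS  vc=[12]
5: 0x62 (blk 12, set 4) → VC-HIT  vc=[52]
6: 0x1c3 (blk 56, set 0) → MISS  vc=[52, 48]
7: 0x81 (blk 16, set 0) → MISS  vc=[52, 48, 56]
8: 0x181 (blk 48, set 0) → VC-HIT  vc=[52, 16, 56]
9: 0x185 (blk 48, set 0) → L1-HIT  vc=[52, 16, 56]
10: 0x41 (blk 8, set 0) → MISS  vc=[52, 16, 56, 48]
11: 0x1c0 (blk 56, set 0) → VC-HIT  vc=[52, 16, 8, 48]
12: 0x1a6 (blk 52, set 4) → VC-HIT  vc=[12, 16, 8, 48]
13: 0x55 (blk 10, set 2) → MISS  vc=[12, 16, 8, 48]
14: 0x41 (blk 8, set 0) → VC-HIT  vc=[12, 16, 56, 48]
15: 0x1a2 (blk 52, set 4) → L1-HIT  vc=[12, 16, 56, 48]

VC = [12, 16, 56, 48]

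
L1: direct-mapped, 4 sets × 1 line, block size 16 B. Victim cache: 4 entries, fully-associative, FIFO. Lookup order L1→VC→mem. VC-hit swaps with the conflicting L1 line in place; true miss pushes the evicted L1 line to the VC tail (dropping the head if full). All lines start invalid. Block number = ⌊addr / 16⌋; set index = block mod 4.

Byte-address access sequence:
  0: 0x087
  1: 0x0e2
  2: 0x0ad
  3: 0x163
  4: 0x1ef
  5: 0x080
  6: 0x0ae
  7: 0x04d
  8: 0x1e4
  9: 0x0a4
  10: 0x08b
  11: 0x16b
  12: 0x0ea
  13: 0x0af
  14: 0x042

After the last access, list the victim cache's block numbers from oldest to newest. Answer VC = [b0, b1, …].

#0 0x87→b8/s0 MISS; vc=[]
#1 0xe2→b14/s2 MISS; vc=[]
#2 0xad→b10/s2 MISS; vc=[14]
#3 0x163→b22/s2 MISS; vc=[14,10]
#4 0x1ef→b30/s2 MISS; vc=[14,10,22]
#5 0x80→b8/s0 L1-HIT; vc=[14,10,22]
#6 0xae→b10/s2 VC-HIT; vc=[14,30,22]
#7 0x4d→b4/s0 MISS; vc=[14,30,22,8]
#8 0x1e4→b30/s2 VC-HIT; vc=[14,10,22,8]
#9 0xa4→b10/s2 VC-HIT; vc=[14,30,22,8]
#10 0x8b→b8/s0 VC-HIT; vc=[14,30,22,4]
#11 0x16b→b22/s2 VC-HIT; vc=[14,30,10,4]
#12 0xea→b14/s2 VC-HIT; vc=[22,30,10,4]
#13 0xaf→b10/s2 VC-HIT; vc=[22,30,14,4]
#14 0x42→b4/s0 VC-HIT; vc=[22,30,14,8]

VC = [22, 30, 14, 8]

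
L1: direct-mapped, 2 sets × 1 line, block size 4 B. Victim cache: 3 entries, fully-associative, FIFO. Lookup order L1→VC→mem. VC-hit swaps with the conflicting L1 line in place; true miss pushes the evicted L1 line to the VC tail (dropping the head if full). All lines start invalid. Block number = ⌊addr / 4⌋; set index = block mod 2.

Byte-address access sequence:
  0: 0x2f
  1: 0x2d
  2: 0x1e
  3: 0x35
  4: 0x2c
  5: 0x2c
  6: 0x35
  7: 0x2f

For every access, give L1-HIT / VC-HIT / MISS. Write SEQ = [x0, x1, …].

#0 0x2f→b11/s1 MISS; vc=[]
#1 0x2d→b11/s1 L1-HIT; vc=[]
#2 0x1e→b7/s1 MISS; vc=[11]
#3 0x35→b13/s1 MISS; vc=[11,7]
#4 0x2c→b11/s1 VC-HIT; vc=[13,7]
#5 0x2c→b11/s1 L1-HIT; vc=[13,7]
#6 0x35→b13/s1 VC-HIT; vc=[11,7]
#7 0x2f→b11/s1 VC-HIT; vc=[13,7]

SEQ = [MISS, L1-HIT, MISS, MISS, VC-HIT, L1-HIT, VC-HIT, VC-HIT]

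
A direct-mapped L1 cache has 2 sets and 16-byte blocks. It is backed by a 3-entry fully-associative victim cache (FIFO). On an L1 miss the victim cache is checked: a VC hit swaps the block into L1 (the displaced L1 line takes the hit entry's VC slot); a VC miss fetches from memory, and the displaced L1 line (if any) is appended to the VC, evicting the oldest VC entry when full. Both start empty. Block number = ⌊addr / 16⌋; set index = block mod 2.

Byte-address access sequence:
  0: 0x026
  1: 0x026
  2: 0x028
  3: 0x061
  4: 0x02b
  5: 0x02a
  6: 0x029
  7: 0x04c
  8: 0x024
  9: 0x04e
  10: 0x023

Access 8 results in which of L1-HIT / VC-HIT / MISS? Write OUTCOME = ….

0: 0x26 (blk 2, set 0) → MISS  vc=[]
1: 0x26 (blk 2, set 0) → L1-HIT  vc=[]
2: 0x28 (blk 2, set 0) → L1-HIT  vc=[]
3: 0x61 (blk 6, set 0) → MISS  vc=[2]
4: 0x2b (blk 2, set 0) → VC-HIT  vc=[6]
5: 0x2a (blk 2, set 0) → L1-HIT  vc=[6]
6: 0x29 (blk 2, set 0) → L1-HIT  vc=[6]
7: 0x4c (blk 4, set 0) → MISS  vc=[6, 2]
8: 0x24 (blk 2, set 0) → VC-HIT  vc=[6, 4]
9: 0x4e (blk 4, set 0) → VC-HIT  vc=[6, 2]
10: 0x23 (blk 2, set 0) → VC-HIT  vc=[6, 4]

OUTCOME = VC-HIT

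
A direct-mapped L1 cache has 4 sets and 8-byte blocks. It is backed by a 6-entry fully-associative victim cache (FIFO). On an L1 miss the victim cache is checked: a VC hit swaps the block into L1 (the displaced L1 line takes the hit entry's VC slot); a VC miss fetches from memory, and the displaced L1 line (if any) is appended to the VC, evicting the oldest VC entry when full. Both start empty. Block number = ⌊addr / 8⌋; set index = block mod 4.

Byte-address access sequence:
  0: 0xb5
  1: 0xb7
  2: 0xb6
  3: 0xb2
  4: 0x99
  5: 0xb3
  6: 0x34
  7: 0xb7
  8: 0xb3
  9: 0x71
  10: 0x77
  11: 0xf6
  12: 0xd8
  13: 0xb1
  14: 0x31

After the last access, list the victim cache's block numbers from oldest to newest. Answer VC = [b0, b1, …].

VC = [22, 30, 14, 19]

  [0] addr=0xb5 blk=22 s=2: MISS | VC []
  [1] addr=0xb7 blk=22 s=2: L1-HIT | VC []
  [2] addr=0xb6 blk=22 s=2: L1-HIT | VC []
  [3] addr=0xb2 blk=22 s=2: L1-HIT | VC []
  [4] addr=0x99 blk=19 s=3: MISS | VC []
  [5] addr=0xb3 blk=22 s=2: L1-HIT | VC []
  [6] addr=0x34 blk=6 s=2: MISS | VC [22]
  [7] addr=0xb7 blk=22 s=2: VC-HIT | VC [6]
  [8] addr=0xb3 blk=22 s=2: L1-HIT | VC [6]
  [9] addr=0x71 blk=14 s=2: MISS | VC [6, 22]
  [10] addr=0x77 blk=14 s=2: L1-HIT | VC [6, 22]
  [11] addr=0xf6 blk=30 s=2: MISS | VC [6, 22, 14]
  [12] addr=0xd8 blk=27 s=3: MISS | VC [6, 22, 14, 19]
  [13] addr=0xb1 blk=22 s=2: VC-HIT | VC [6, 30, 14, 19]
  [14] addr=0x31 blk=6 s=2: VC-HIT | VC [22, 30, 14, 19]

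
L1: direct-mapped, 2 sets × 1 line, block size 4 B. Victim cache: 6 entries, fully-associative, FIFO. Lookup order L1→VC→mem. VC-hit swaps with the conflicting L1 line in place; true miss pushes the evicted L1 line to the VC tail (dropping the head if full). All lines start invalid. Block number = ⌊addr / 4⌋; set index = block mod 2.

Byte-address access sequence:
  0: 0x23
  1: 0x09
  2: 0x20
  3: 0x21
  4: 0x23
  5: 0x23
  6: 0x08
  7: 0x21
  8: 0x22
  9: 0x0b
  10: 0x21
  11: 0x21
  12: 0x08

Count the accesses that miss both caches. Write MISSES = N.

MISSES = 2

#0 0x23→b8/s0 MISS; vc=[]
#1 0x9→b2/s0 MISS; vc=[8]
#2 0x20→b8/s0 VC-HIT; vc=[2]
#3 0x21→b8/s0 L1-HIT; vc=[2]
#4 0x23→b8/s0 L1-HIT; vc=[2]
#5 0x23→b8/s0 L1-HIT; vc=[2]
#6 0x8→b2/s0 VC-HIT; vc=[8]
#7 0x21→b8/s0 VC-HIT; vc=[2]
#8 0x22→b8/s0 L1-HIT; vc=[2]
#9 0xb→b2/s0 VC-HIT; vc=[8]
#10 0x21→b8/s0 VC-HIT; vc=[2]
#11 0x21→b8/s0 L1-HIT; vc=[2]
#12 0x8→b2/s0 VC-HIT; vc=[8]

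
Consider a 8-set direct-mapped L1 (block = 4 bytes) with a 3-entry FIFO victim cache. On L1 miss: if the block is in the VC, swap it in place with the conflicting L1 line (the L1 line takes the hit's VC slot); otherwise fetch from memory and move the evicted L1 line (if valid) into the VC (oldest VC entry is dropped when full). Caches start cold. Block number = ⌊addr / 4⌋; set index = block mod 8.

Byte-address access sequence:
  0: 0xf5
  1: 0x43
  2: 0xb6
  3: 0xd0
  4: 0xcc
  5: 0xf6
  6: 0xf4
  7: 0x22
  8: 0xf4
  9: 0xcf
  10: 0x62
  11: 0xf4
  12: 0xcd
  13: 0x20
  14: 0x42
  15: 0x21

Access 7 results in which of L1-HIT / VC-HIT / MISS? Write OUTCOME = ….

OUTCOME = MISS

#0 0xf5→b61/s5 MISS; vc=[]
#1 0x43→b16/s0 MISS; vc=[]
#2 0xb6→b45/s5 MISS; vc=[61]
#3 0xd0→b52/s4 MISS; vc=[61]
#4 0xcc→b51/s3 MISS; vc=[61]
#5 0xf6→b61/s5 VC-HIT; vc=[45]
#6 0xf4→b61/s5 L1-HIT; vc=[45]
#7 0x22→b8/s0 MISS; vc=[45,16]
#8 0xf4→b61/s5 L1-HIT; vc=[45,16]
#9 0xcf→b51/s3 L1-HIT; vc=[45,16]
#10 0x62→b24/s0 MISS; vc=[45,16,8]
#11 0xf4→b61/s5 L1-HIT; vc=[45,16,8]
#12 0xcd→b51/s3 L1-HIT; vc=[45,16,8]
#13 0x20→b8/s0 VC-HIT; vc=[45,16,24]
#14 0x42→b16/s0 VC-HIT; vc=[45,8,24]
#15 0x21→b8/s0 VC-HIT; vc=[45,16,24]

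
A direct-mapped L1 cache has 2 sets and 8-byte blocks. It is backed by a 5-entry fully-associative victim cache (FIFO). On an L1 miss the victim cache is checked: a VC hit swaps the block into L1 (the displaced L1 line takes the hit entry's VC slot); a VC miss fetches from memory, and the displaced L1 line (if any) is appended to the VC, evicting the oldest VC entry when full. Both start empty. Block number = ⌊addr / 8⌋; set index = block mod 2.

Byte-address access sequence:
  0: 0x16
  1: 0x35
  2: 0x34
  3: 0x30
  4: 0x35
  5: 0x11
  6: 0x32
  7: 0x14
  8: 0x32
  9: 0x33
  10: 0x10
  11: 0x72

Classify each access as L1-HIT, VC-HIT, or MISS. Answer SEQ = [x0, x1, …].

SEQ = [MISS, MISS, L1-HIT, L1-HIT, L1-HIT, VC-HIT, VC-HIT, VC-HIT, VC-HIT, L1-HIT, VC-HIT, MISS]

0: 0x16 (blk 2, set 0) → MISS  vc=[]
1: 0x35 (blk 6, set 0) → MISS  vc=[2]
2: 0x34 (blk 6, set 0) → L1-HIT  vc=[2]
3: 0x30 (blk 6, set 0) → L1-HIT  vc=[2]
4: 0x35 (blk 6, set 0) → L1-HIT  vc=[2]
5: 0x11 (blk 2, set 0) → VC-HIT  vc=[6]
6: 0x32 (blk 6, set 0) → VC-HIT  vc=[2]
7: 0x14 (blk 2, set 0) → VC-HIT  vc=[6]
8: 0x32 (blk 6, set 0) → VC-HIT  vc=[2]
9: 0x33 (blk 6, set 0) → L1-HIT  vc=[2]
10: 0x10 (blk 2, set 0) → VC-HIT  vc=[6]
11: 0x72 (blk 14, set 0) → MISS  vc=[6, 2]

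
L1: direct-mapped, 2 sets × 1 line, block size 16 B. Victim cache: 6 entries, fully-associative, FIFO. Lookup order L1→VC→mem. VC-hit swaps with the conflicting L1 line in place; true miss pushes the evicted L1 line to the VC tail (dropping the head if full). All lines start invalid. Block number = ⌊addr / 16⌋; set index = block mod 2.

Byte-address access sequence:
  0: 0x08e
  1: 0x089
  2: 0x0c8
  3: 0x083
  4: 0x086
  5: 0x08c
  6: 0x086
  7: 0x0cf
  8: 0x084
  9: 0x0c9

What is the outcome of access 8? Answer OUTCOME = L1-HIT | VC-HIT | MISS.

  [0] addr=0x8e blk=8 s=0: MISS | VC []
  [1] addr=0x89 blk=8 s=0: L1-HIT | VC []
  [2] addr=0xc8 blk=12 s=0: MISS | VC [8]
  [3] addr=0x83 blk=8 s=0: VC-HIT | VC [12]
  [4] addr=0x86 blk=8 s=0: L1-HIT | VC [12]
  [5] addr=0x8c blk=8 s=0: L1-HIT | VC [12]
  [6] addr=0x86 blk=8 s=0: L1-HIT | VC [12]
  [7] addr=0xcf blk=12 s=0: VC-HIT | VC [8]
  [8] addr=0x84 blk=8 s=0: VC-HIT | VC [12]
  [9] addr=0xc9 blk=12 s=0: VC-HIT | VC [8]

OUTCOME = VC-HIT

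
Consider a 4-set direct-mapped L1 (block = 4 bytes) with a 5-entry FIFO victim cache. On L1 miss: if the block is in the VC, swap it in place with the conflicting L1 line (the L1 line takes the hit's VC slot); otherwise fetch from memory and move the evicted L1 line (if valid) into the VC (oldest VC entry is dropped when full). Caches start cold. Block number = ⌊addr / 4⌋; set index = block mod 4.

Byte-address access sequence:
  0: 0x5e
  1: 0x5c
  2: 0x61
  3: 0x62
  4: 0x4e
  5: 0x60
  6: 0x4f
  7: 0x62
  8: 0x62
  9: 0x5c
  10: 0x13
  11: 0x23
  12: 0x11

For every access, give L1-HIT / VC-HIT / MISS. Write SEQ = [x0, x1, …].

#0 0x5e→b23/s3 MISS; vc=[]
#1 0x5c→b23/s3 L1-HIT; vc=[]
#2 0x61→b24/s0 MISS; vc=[]
#3 0x62→b24/s0 L1-HIT; vc=[]
#4 0x4e→b19/s3 MISS; vc=[23]
#5 0x60→b24/s0 L1-HIT; vc=[23]
#6 0x4f→b19/s3 L1-HIT; vc=[23]
#7 0x62→b24/s0 L1-HIT; vc=[23]
#8 0x62→b24/s0 L1-HIT; vc=[23]
#9 0x5c→b23/s3 VC-HIT; vc=[19]
#10 0x13→b4/s0 MISS; vc=[19,24]
#11 0x23→b8/s0 MISS; vc=[19,24,4]
#12 0x11→b4/s0 VC-HIT; vc=[19,24,8]

SEQ = [MISS, L1-HIT, MISS, L1-HIT, MISS, L1-HIT, L1-HIT, L1-HIT, L1-HIT, VC-HIT, MISS, MISS, VC-HIT]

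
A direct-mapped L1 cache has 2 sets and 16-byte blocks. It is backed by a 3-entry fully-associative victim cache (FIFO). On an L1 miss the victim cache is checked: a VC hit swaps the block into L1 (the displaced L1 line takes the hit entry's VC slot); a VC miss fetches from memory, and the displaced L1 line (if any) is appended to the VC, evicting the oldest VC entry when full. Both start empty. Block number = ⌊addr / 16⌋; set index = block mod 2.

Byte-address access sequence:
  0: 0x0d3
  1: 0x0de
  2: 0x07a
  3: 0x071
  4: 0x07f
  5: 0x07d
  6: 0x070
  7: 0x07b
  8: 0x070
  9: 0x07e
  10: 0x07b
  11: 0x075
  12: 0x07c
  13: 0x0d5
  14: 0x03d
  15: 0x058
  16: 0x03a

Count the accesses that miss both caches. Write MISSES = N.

  [0] addr=0xd3 blk=13 s=1: MISS | VC []
  [1] addr=0xde blk=13 s=1: L1-HIT | VC []
  [2] addr=0x7a blk=7 s=1: MISS | VC [13]
  [3] addr=0x71 blk=7 s=1: L1-HIT | VC [13]
  [4] addr=0x7f blk=7 s=1: L1-HIT | VC [13]
  [5] addr=0x7d blk=7 s=1: L1-HIT | VC [13]
  [6] addr=0x70 blk=7 s=1: L1-HIT | VC [13]
  [7] addr=0x7b blk=7 s=1: L1-HIT | VC [13]
  [8] addr=0x70 blk=7 s=1: L1-HIT | VC [13]
  [9] addr=0x7e blk=7 s=1: L1-HIT | VC [13]
  [10] addr=0x7b blk=7 s=1: L1-HIT | VC [13]
  [11] addr=0x75 blk=7 s=1: L1-HIT | VC [13]
  [12] addr=0x7c blk=7 s=1: L1-HIT | VC [13]
  [13] addr=0xd5 blk=13 s=1: VC-HIT | VC [7]
  [14] addr=0x3d blk=3 s=1: MISS | VC [7, 13]
  [15] addr=0x58 blk=5 s=1: MISS | VC [7, 13, 3]
  [16] addr=0x3a blk=3 s=1: VC-HIT | VC [7, 13, 5]

MISSES = 4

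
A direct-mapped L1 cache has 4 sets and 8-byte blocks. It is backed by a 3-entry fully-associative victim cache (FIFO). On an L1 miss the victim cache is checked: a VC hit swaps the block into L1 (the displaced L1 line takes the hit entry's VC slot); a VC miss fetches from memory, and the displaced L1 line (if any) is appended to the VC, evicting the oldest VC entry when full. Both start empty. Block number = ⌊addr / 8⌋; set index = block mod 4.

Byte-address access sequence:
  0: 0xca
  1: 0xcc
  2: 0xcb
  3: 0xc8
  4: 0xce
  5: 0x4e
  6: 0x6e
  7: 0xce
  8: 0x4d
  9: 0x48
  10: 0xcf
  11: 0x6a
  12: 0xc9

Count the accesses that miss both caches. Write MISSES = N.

MISSES = 3

  [0] addr=0xca blk=25 s=1: MISS | VC []
  [1] addr=0xcc blk=25 s=1: L1-HIT | VC []
  [2] addr=0xcb blk=25 s=1: L1-HIT | VC []
  [3] addr=0xc8 blk=25 s=1: L1-HIT | VC []
  [4] addr=0xce blk=25 s=1: L1-HIT | VC []
  [5] addr=0x4e blk=9 s=1: MISS | VC [25]
  [6] addr=0x6e blk=13 s=1: MISS | VC [25, 9]
  [7] addr=0xce blk=25 s=1: VC-HIT | VC [13, 9]
  [8] addr=0x4d blk=9 s=1: VC-HIT | VC [13, 25]
  [9] addr=0x48 blk=9 s=1: L1-HIT | VC [13, 25]
  [10] addr=0xcf blk=25 s=1: VC-HIT | VC [13, 9]
  [11] addr=0x6a blk=13 s=1: VC-HIT | VC [25, 9]
  [12] addr=0xc9 blk=25 s=1: VC-HIT | VC [13, 9]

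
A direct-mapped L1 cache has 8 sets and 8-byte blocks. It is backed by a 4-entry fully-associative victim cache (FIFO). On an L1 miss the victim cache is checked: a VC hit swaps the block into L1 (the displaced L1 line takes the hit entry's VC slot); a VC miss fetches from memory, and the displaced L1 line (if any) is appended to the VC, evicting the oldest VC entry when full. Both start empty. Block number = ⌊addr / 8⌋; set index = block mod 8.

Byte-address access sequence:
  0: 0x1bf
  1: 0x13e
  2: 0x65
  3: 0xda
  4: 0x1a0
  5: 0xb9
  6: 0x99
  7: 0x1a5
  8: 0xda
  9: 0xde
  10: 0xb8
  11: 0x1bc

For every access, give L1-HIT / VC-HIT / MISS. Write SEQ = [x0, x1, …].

0: 0x1bf (blk 55, set 7) → MISS  vc=[]
1: 0x13e (blk 39, set 7) → MISS  vc=[55]
2: 0x65 (blk 12, set 4) → MISS  vc=[55]
3: 0xda (blk 27, set 3) → MISS  vc=[55]
4: 0x1a0 (blk 52, set 4) → MISS  vc=[55, 12]
5: 0xb9 (blk 23, set 7) → MISS  vc=[55, 12, 39]
6: 0x99 (blk 19, set 3) → MISS  vc=[55, 12, 39, 27]
7: 0x1a5 (blk 52, set 4) → L1-HIT  vc=[55, 12, 39, 27]
8: 0xda (blk 27, set 3) → VC-HIT  vc=[55, 12, 39, 19]
9: 0xde (blk 27, set 3) → L1-HIT  vc=[55, 12, 39, 19]
10: 0xb8 (blk 23, set 7) → L1-HIT  vc=[55, 12, 39, 19]
11: 0x1bc (blk 55, set 7) → VC-HIT  vc=[23, 12, 39, 19]

SEQ = [MISS, MISS, MISS, MISS, MISS, MISS, MISS, L1-HIT, VC-HIT, L1-HIT, L1-HIT, VC-HIT]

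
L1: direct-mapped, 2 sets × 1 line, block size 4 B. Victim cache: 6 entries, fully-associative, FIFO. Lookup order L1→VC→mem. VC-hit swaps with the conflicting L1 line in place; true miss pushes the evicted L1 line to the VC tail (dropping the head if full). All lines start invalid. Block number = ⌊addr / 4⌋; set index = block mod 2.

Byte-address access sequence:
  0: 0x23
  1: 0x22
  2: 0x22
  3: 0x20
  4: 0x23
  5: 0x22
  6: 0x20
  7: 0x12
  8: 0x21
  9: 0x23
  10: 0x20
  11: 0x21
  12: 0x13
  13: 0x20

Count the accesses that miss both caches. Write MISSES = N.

#0 0x23→b8/s0 MISS; vc=[]
#1 0x22→b8/s0 L1-HIT; vc=[]
#2 0x22→b8/s0 L1-HIT; vc=[]
#3 0x20→b8/s0 L1-HIT; vc=[]
#4 0x23→b8/s0 L1-HIT; vc=[]
#5 0x22→b8/s0 L1-HIT; vc=[]
#6 0x20→b8/s0 L1-HIT; vc=[]
#7 0x12→b4/s0 MISS; vc=[8]
#8 0x21→b8/s0 VC-HIT; vc=[4]
#9 0x23→b8/s0 L1-HIT; vc=[4]
#10 0x20→b8/s0 L1-HIT; vc=[4]
#11 0x21→b8/s0 L1-HIT; vc=[4]
#12 0x13→b4/s0 VC-HIT; vc=[8]
#13 0x20→b8/s0 VC-HIT; vc=[4]

MISSES = 2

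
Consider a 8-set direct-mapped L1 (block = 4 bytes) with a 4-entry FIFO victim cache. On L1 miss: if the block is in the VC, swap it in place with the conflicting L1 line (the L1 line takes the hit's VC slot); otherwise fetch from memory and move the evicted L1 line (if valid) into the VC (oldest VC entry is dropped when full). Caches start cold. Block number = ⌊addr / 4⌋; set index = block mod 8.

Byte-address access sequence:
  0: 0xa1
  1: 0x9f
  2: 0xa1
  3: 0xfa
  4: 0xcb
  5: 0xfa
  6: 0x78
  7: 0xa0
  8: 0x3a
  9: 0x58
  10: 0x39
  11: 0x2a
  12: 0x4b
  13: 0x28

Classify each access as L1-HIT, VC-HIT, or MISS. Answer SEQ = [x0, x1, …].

0: 0xa1 (blk 40, set 0) → MISS  vc=[]
1: 0x9f (blk 39, set 7) → MISS  vc=[]
2: 0xa1 (blk 40, set 0) → L1-HIT  vc=[]
3: 0xfa (blk 62, set 6) → MISS  vc=[]
4: 0xcb (blk 50, set 2) → MISS  vc=[]
5: 0xfa (blk 62, set 6) → L1-HIT  vc=[]
6: 0x78 (blk 30, set 6) → MISS  vc=[62]
7: 0xa0 (blk 40, set 0) → L1-HIT  vc=[62]
8: 0x3a (blk 14, set 6) → MISS  vc=[62, 30]
9: 0x58 (blk 22, set 6) → MISS  vc=[62, 30, 14]
10: 0x39 (blk 14, set 6) → VC-HIT  vc=[62, 30, 22]
11: 0x2a (blk 10, set 2) → MISS  vc=[62, 30, 22, 50]
12: 0x4b (blk 18, set 2) → MISS  vc=[30, 22, 50, 10]
13: 0x28 (blk 10, set 2) → VC-HIT  vc=[30, 22, 50, 18]

SEQ = [MISS, MISS, L1-HIT, MISS, MISS, L1-HIT, MISS, L1-HIT, MISS, MISS, VC-HIT, MISS, MISS, VC-HIT]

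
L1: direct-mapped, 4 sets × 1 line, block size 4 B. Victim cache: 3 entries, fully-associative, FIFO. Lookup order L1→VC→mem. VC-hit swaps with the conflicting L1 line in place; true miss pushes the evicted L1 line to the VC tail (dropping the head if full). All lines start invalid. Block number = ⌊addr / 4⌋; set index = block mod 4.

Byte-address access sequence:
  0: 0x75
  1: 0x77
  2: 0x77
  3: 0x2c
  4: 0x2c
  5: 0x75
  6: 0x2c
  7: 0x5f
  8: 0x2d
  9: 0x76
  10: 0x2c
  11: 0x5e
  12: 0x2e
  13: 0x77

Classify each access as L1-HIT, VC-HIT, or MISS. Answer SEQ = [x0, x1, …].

  [0] addr=0x75 blk=29 s=1: MISS | VC []
  [1] addr=0x77 blk=29 s=1: L1-HIT | VC []
  [2] addr=0x77 blk=29 s=1: L1-HIT | VC []
  [3] addr=0x2c blk=11 s=3: MISS | VC []
  [4] addr=0x2c blk=11 s=3: L1-HIT | VC []
  [5] addr=0x75 blk=29 s=1: L1-HIT | VC []
  [6] addr=0x2c blk=11 s=3: L1-HIT | VC []
  [7] addr=0x5f blk=23 s=3: MISS | VC [11]
  [8] addr=0x2d blk=11 s=3: VC-HIT | VC [23]
  [9] addr=0x76 blk=29 s=1: L1-HIT | VC [23]
  [10] addr=0x2c blk=11 s=3: L1-HIT | VC [23]
  [11] addr=0x5e blk=23 s=3: VC-HIT | VC [11]
  [12] addr=0x2e blk=11 s=3: VC-HIT | VC [23]
  [13] addr=0x77 blk=29 s=1: L1-HIT | VC [23]

SEQ = [MISS, L1-HIT, L1-HIT, MISS, L1-HIT, L1-HIT, L1-HIT, MISS, VC-HIT, L1-HIT, L1-HIT, VC-HIT, VC-HIT, L1-HIT]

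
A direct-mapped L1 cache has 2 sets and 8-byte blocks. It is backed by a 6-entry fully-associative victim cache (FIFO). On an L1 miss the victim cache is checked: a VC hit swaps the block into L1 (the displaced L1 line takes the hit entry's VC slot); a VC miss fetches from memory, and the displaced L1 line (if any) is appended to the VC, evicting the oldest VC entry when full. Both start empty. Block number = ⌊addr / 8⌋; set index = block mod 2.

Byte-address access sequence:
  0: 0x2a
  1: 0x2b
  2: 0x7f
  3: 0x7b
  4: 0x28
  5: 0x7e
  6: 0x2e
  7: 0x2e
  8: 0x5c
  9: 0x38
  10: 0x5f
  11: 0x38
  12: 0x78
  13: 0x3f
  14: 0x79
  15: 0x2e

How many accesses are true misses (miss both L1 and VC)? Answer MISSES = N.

0: 0x2a (blk 5, set 1) → MISS  vc=[]
1: 0x2b (blk 5, set 1) → L1-HIT  vc=[]
2: 0x7f (blk 15, set 1) → MISS  vc=[5]
3: 0x7b (blk 15, set 1) → L1-HIT  vc=[5]
4: 0x28 (blk 5, set 1) → VC-HIT  vc=[15]
5: 0x7e (blk 15, set 1) → VC-HIT  vc=[5]
6: 0x2e (blk 5, set 1) → VC-HIT  vc=[15]
7: 0x2e (blk 5, set 1) → L1-HIT  vc=[15]
8: 0x5c (blk 11, set 1) → MISS  vc=[15, 5]
9: 0x38 (blk 7, set 1) → MISS  vc=[15, 5, 11]
10: 0x5f (blk 11, set 1) → VC-HIT  vc=[15, 5, 7]
11: 0x38 (blk 7, set 1) → VC-HIT  vc=[15, 5, 11]
12: 0x78 (blk 15, set 1) → VC-HIT  vc=[7, 5, 11]
13: 0x3f (blk 7, set 1) → VC-HIT  vc=[15, 5, 11]
14: 0x79 (blk 15, set 1) → VC-HIT  vc=[7, 5, 11]
15: 0x2e (blk 5, set 1) → VC-HIT  vc=[7, 15, 11]

MISSES = 4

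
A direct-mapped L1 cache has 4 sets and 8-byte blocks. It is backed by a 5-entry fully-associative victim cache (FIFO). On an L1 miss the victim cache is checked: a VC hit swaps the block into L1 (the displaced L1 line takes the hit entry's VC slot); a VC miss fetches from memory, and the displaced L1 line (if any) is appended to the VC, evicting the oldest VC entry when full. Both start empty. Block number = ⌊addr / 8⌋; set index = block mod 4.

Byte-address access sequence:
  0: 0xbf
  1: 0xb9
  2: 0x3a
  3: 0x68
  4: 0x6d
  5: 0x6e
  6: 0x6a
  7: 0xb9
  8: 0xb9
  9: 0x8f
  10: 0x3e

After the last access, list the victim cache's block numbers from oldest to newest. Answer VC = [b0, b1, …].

  [0] addr=0xbf blk=23 s=3: MISS | VC []
  [1] addr=0xb9 blk=23 s=3: L1-HIT | VC []
  [2] addr=0x3a blk=7 s=3: MISS | VC [23]
  [3] addr=0x68 blk=13 s=1: MISS | VC [23]
  [4] addr=0x6d blk=13 s=1: L1-HIT | VC [23]
  [5] addr=0x6e blk=13 s=1: L1-HIT | VC [23]
  [6] addr=0x6a blk=13 s=1: L1-HIT | VC [23]
  [7] addr=0xb9 blk=23 s=3: VC-HIT | VC [7]
  [8] addr=0xb9 blk=23 s=3: L1-HIT | VC [7]
  [9] addr=0x8f blk=17 s=1: MISS | VC [7, 13]
  [10] addr=0x3e blk=7 s=3: VC-HIT | VC [23, 13]

VC = [23, 13]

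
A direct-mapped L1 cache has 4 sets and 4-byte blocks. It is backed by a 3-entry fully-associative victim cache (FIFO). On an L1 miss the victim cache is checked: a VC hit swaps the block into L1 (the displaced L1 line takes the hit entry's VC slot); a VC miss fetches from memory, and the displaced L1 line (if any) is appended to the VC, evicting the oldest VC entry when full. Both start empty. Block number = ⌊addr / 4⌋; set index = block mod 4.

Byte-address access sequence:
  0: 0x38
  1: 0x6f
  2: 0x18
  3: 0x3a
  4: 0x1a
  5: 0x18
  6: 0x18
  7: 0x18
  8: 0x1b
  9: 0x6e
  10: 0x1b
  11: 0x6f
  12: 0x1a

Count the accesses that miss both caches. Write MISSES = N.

MISSES = 3

#0 0x38→b14/s2 MISS; vc=[]
#1 0x6f→b27/s3 MISS; vc=[]
#2 0x18→b6/s2 MISS; vc=[14]
#3 0x3a→b14/s2 VC-HIT; vc=[6]
#4 0x1a→b6/s2 VC-HIT; vc=[14]
#5 0x18→b6/s2 L1-HIT; vc=[14]
#6 0x18→b6/s2 L1-HIT; vc=[14]
#7 0x18→b6/s2 L1-HIT; vc=[14]
#8 0x1b→b6/s2 L1-HIT; vc=[14]
#9 0x6e→b27/s3 L1-HIT; vc=[14]
#10 0x1b→b6/s2 L1-HIT; vc=[14]
#11 0x6f→b27/s3 L1-HIT; vc=[14]
#12 0x1a→b6/s2 L1-HIT; vc=[14]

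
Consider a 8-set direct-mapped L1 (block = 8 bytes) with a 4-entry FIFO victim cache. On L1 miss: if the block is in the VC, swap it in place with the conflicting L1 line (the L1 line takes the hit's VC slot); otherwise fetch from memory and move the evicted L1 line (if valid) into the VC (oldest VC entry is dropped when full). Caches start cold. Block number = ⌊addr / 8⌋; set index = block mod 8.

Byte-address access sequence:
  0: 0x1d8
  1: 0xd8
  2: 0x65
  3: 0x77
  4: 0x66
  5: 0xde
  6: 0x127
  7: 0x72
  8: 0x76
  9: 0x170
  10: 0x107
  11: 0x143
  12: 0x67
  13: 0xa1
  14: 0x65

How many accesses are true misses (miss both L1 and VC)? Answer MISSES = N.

#0 0x1d8→b59/s3 MISS; vc=[]
#1 0xd8→b27/s3 MISS; vc=[59]
#2 0x65→b12/s4 MISS; vc=[59]
#3 0x77→b14/s6 MISS; vc=[59]
#4 0x66→b12/s4 L1-HIT; vc=[59]
#5 0xde→b27/s3 L1-HIT; vc=[59]
#6 0x127→b36/s4 MISS; vc=[59,12]
#7 0x72→b14/s6 L1-HIT; vc=[59,12]
#8 0x76→b14/s6 L1-HIT; vc=[59,12]
#9 0x170→b46/s6 MISS; vc=[59,12,14]
#10 0x107→b32/s0 MISS; vc=[59,12,14]
#11 0x143→b40/s0 MISS; vc=[59,12,14,32]
#12 0x67→b12/s4 VC-HIT; vc=[59,36,14,32]
#13 0xa1→b20/s4 MISS; vc=[36,14,32,12]
#14 0x65→b12/s4 VC-HIT; vc=[36,14,32,20]

MISSES = 9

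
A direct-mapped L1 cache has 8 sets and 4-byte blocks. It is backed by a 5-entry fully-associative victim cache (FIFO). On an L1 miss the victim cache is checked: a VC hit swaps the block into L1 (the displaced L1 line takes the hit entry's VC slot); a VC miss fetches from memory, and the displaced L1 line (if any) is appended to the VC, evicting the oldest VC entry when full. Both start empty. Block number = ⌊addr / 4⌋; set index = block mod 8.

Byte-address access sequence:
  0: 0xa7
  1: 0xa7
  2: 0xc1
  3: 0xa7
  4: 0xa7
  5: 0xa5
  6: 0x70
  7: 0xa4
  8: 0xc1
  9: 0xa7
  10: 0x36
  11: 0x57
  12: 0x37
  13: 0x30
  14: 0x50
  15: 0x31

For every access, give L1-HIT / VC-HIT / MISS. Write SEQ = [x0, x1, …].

#0 0xa7→b41/s1 MISS; vc=[]
#1 0xa7→b41/s1 L1-HIT; vc=[]
#2 0xc1→b48/s0 MISS; vc=[]
#3 0xa7→b41/s1 L1-HIT; vc=[]
#4 0xa7→b41/s1 L1-HIT; vc=[]
#5 0xa5→b41/s1 L1-HIT; vc=[]
#6 0x70→b28/s4 MISS; vc=[]
#7 0xa4→b41/s1 L1-HIT; vc=[]
#8 0xc1→b48/s0 L1-HIT; vc=[]
#9 0xa7→b41/s1 L1-HIT; vc=[]
#10 0x36→b13/s5 MISS; vc=[]
#11 0x57→b21/s5 MISS; vc=[13]
#12 0x37→b13/s5 VC-HIT; vc=[21]
#13 0x30→b12/s4 MISS; vc=[21,28]
#14 0x50→b20/s4 MISS; vc=[21,28,12]
#15 0x31→b12/s4 VC-HIT; vc=[21,28,20]

SEQ = [MISS, L1-HIT, MISS, L1-HIT, L1-HIT, L1-HIT, MISS, L1-HIT, L1-HIT, L1-HIT, MISS, MISS, VC-HIT, MISS, MISS, VC-HIT]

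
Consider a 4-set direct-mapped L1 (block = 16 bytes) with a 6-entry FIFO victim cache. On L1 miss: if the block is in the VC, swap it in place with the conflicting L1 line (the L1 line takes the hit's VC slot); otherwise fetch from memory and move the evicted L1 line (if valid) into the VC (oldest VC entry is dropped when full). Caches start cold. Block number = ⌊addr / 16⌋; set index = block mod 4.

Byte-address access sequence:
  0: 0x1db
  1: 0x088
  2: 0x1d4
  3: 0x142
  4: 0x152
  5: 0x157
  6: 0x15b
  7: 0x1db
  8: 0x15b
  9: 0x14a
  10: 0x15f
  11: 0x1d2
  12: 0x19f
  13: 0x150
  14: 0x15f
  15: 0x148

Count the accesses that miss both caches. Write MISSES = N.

  [0] addr=0x1db blk=29 s=1: MISS | VC []
  [1] addr=0x88 blk=8 s=0: MISS | VC []
  [2] addr=0x1d4 blk=29 s=1: L1-HIT | VC []
  [3] addr=0x142 blk=20 s=0: MISS | VC [8]
  [4] addr=0x152 blk=21 s=1: MISS | VC [8, 29]
  [5] addr=0x157 blk=21 s=1: L1-HIT | VC [8, 29]
  [6] addr=0x15b blk=21 s=1: L1-HIT | VC [8, 29]
  [7] addr=0x1db blk=29 s=1: VC-HIT | VC [8, 21]
  [8] addr=0x15b blk=21 s=1: VC-HIT | VC [8, 29]
  [9] addr=0x14a blk=20 s=0: L1-HIT | VC [8, 29]
  [10] addr=0x15f blk=21 s=1: L1-HIT | VC [8, 29]
  [11] addr=0x1d2 blk=29 s=1: VC-HIT | VC [8, 21]
  [12] addr=0x19f blk=25 s=1: MISS | VC [8, 21, 29]
  [13] addr=0x150 blk=21 s=1: VC-HIT | VC [8, 25, 29]
  [14] addr=0x15f blk=21 s=1: L1-HIT | VC [8, 25, 29]
  [15] addr=0x148 blk=20 s=0: L1-HIT | VC [8, 25, 29]

MISSES = 5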